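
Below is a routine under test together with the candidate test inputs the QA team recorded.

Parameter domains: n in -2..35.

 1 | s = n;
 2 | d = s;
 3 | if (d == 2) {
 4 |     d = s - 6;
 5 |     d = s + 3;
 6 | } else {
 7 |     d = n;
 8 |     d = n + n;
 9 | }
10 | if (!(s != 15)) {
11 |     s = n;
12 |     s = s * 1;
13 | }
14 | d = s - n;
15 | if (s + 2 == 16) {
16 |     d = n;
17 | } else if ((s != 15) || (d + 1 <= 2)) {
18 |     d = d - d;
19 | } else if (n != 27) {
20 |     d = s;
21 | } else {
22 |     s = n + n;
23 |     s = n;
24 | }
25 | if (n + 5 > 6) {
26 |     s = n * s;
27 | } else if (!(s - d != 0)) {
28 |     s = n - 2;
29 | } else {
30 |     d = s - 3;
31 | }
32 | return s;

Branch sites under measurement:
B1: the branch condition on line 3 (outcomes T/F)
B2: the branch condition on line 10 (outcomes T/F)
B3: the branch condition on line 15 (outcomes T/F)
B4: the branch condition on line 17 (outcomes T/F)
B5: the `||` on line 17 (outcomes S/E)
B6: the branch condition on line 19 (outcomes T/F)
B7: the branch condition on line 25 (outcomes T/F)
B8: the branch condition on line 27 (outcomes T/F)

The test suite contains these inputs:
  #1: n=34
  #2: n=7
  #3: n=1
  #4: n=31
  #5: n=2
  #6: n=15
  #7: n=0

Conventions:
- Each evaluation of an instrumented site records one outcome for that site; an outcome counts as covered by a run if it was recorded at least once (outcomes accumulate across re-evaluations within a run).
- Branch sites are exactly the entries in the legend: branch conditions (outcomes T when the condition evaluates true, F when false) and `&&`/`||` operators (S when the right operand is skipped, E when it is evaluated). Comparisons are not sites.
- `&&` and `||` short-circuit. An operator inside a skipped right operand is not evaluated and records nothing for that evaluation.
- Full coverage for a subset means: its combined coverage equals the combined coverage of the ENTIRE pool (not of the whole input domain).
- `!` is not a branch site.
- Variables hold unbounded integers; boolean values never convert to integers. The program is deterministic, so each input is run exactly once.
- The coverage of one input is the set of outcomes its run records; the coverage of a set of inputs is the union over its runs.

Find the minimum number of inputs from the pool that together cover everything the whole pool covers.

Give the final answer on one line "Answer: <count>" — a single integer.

input #1 (n=34): events B1->F, B2->F, B3->F, B5->S, B4->T, B7->T; covers B1=F, B2=F, B3=F, B4=T, B5=S, B7=T
input #2 (n=7): events B1->F, B2->F, B3->F, B5->S, B4->T, B7->T; covers B1=F, B2=F, B3=F, B4=T, B5=S, B7=T
input #3 (n=1): events B1->F, B2->F, B3->F, B5->S, B4->T, B7->F, B8->F; covers B1=F, B2=F, B3=F, B4=T, B5=S, B7=F, B8=F
input #4 (n=31): events B1->F, B2->F, B3->F, B5->S, B4->T, B7->T; covers B1=F, B2=F, B3=F, B4=T, B5=S, B7=T
input #5 (n=2): events B1->T, B2->F, B3->F, B5->S, B4->T, B7->T; covers B1=T, B2=F, B3=F, B4=T, B5=S, B7=T
input #6 (n=15): events B1->F, B2->T, B3->F, B5->E, B4->T, B7->T; covers B1=F, B2=T, B3=F, B4=T, B5=E, B7=T
input #7 (n=0): events B1->F, B2->F, B3->F, B5->S, B4->T, B7->F, B8->T; covers B1=F, B2=F, B3=F, B4=T, B5=S, B7=F, B8=T
pool-wide coverage (12 outcomes): B1=T, B1=F, B2=T, B2=F, B3=F, B4=T, B5=S, B5=E, B7=T, B7=F, B8=T, B8=F
checked all size-1 subsets: none covers 12 outcomes (max 7/12)
checked all size-2 subsets: none covers 12 outcomes (max 10/12)
checked all size-3 subsets: none covers 12 outcomes (max 11/12)
the canonical winner is {3, 5, 6, 7}: size 4, full 12-outcome coverage, earliest index list among size-4 covers

Answer: 4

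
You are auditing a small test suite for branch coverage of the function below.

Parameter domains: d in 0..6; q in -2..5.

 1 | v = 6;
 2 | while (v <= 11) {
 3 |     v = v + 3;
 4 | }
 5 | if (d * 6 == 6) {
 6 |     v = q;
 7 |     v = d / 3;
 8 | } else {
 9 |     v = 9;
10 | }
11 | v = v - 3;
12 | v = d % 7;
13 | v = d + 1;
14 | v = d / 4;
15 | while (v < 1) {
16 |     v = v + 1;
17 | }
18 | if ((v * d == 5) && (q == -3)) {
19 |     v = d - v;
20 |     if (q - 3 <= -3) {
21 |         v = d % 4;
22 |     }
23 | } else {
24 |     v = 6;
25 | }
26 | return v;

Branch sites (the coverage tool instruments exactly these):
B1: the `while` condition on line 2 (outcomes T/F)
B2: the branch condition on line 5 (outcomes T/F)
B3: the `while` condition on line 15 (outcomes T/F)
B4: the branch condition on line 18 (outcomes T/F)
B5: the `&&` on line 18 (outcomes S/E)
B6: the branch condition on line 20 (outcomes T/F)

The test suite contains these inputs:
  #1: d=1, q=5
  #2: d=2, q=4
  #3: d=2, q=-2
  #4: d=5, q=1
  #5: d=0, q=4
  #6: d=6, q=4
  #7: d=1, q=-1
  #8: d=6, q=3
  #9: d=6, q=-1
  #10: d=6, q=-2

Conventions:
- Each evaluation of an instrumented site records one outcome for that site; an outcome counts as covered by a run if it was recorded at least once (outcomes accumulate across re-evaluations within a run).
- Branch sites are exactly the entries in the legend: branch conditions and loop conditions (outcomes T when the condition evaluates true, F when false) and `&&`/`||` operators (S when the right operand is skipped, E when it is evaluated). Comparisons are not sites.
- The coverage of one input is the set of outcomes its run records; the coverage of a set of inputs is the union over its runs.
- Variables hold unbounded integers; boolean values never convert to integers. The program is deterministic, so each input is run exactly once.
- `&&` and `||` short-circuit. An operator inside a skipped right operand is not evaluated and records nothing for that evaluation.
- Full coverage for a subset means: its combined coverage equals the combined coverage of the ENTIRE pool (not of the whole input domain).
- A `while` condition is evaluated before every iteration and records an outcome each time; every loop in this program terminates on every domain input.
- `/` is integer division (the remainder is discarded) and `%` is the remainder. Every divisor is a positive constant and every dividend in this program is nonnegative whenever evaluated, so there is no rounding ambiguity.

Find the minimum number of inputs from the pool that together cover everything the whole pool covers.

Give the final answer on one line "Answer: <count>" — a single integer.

input #1, d=1, q=5: events B1->T, B1->T, B1->F, B2->T, B3->T, B3->F, B5->S, B4->F; outcomes B1=T, B1=F, B2=T, B3=T, B3=F, B4=F, B5=S
input #2, d=2, q=4: events B1->T, B1->T, B1->F, B2->F, B3->T, B3->F, B5->S, B4->F; outcomes B1=T, B1=F, B2=F, B3=T, B3=F, B4=F, B5=S
input #3, d=2, q=-2: events B1->T, B1->T, B1->F, B2->F, B3->T, B3->F, B5->S, B4->F; outcomes B1=T, B1=F, B2=F, B3=T, B3=F, B4=F, B5=S
input #4, d=5, q=1: events B1->T, B1->T, B1->F, B2->F, B3->F, B5->E, B4->F; outcomes B1=T, B1=F, B2=F, B3=F, B4=F, B5=E
input #5, d=0, q=4: events B1->T, B1->T, B1->F, B2->F, B3->T, B3->F, B5->S, B4->F; outcomes B1=T, B1=F, B2=F, B3=T, B3=F, B4=F, B5=S
input #6, d=6, q=4: events B1->T, B1->T, B1->F, B2->F, B3->F, B5->S, B4->F; outcomes B1=T, B1=F, B2=F, B3=F, B4=F, B5=S
input #7, d=1, q=-1: events B1->T, B1->T, B1->F, B2->T, B3->T, B3->F, B5->S, B4->F; outcomes B1=T, B1=F, B2=T, B3=T, B3=F, B4=F, B5=S
input #8, d=6, q=3: events B1->T, B1->T, B1->F, B2->F, B3->F, B5->S, B4->F; outcomes B1=T, B1=F, B2=F, B3=F, B4=F, B5=S
input #9, d=6, q=-1: events B1->T, B1->T, B1->F, B2->F, B3->F, B5->S, B4->F; outcomes B1=T, B1=F, B2=F, B3=F, B4=F, B5=S
input #10, d=6, q=-2: events B1->T, B1->T, B1->F, B2->F, B3->F, B5->S, B4->F; outcomes B1=T, B1=F, B2=F, B3=F, B4=F, B5=S
together the pool reaches 9 outcomes: B1=T, B1=F, B2=T, B2=F, B3=T, B3=F, B4=F, B5=S, B5=E
every size-1 subset falls short of the 9 outcomes (best: 7/9)
the canonical winner is {1, 4}: size 2, full 9-outcome coverage, earliest index list among size-2 covers

Answer: 2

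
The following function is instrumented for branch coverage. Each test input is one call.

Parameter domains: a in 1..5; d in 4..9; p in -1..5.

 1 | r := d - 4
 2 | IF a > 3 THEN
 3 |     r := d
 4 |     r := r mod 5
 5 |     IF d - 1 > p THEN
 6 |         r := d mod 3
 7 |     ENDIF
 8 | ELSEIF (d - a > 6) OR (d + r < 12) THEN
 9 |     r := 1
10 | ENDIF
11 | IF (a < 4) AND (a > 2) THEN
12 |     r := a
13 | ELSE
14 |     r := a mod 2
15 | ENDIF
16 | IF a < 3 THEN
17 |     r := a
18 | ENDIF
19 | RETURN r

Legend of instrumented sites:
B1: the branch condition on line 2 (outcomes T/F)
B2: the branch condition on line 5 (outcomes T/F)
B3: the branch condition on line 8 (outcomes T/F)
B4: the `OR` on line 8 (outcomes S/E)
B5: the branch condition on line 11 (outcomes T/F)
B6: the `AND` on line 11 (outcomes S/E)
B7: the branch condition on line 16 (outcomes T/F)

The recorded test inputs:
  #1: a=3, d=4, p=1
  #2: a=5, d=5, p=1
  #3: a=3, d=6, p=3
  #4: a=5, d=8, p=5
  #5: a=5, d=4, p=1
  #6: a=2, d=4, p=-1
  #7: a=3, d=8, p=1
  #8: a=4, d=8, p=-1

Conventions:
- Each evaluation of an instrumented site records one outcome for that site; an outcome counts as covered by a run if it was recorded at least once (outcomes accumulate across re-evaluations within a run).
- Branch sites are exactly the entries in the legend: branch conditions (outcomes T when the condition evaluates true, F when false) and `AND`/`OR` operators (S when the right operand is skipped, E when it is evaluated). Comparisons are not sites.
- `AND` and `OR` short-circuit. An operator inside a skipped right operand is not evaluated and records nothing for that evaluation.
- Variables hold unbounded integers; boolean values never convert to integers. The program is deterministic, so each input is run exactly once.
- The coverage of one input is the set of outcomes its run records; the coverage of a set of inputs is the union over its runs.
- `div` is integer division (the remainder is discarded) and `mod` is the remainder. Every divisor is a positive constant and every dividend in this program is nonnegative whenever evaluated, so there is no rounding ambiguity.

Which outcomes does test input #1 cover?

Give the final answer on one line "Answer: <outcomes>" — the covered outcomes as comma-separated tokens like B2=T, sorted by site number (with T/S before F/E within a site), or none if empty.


Simulating input #1 (a=3, d=4, p=1) step by step:
  B1->F, B4->E, B3->T, B6->E, B5->T, B7->F
deduplicating events, the covered set is: B1=F, B3=T, B4=E, B5=T, B6=E, B7=F
Answer: B1=F, B3=T, B4=E, B5=T, B6=E, B7=F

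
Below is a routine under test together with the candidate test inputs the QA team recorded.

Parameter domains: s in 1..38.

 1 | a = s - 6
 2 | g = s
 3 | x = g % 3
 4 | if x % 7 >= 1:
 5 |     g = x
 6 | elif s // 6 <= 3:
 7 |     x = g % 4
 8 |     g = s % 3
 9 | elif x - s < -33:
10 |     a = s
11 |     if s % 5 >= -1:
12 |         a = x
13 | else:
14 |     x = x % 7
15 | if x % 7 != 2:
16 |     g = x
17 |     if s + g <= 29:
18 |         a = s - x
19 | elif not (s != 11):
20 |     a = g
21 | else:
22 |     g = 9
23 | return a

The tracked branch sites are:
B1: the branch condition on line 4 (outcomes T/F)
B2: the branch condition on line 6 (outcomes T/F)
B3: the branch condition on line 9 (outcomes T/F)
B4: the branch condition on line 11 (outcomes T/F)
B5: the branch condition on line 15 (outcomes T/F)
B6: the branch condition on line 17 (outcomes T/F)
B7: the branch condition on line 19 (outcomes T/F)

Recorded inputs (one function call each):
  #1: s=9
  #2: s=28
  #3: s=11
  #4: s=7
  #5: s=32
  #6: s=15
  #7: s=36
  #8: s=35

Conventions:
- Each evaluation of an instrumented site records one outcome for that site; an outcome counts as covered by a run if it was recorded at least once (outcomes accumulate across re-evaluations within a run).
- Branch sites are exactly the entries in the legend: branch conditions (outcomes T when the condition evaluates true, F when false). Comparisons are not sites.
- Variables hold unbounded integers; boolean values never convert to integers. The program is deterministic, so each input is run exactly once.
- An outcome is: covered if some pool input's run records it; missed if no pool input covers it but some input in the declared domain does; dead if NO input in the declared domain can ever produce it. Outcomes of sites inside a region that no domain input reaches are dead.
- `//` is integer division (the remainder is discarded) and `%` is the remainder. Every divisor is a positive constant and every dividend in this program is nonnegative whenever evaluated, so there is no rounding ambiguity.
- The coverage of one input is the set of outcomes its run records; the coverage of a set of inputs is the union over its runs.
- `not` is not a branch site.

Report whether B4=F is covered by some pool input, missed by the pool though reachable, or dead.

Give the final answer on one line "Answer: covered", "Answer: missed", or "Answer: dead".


no pool input records B4=F
checking all 38 inputs in the declared domain: B4=F is never recorded -> dead
Answer: dead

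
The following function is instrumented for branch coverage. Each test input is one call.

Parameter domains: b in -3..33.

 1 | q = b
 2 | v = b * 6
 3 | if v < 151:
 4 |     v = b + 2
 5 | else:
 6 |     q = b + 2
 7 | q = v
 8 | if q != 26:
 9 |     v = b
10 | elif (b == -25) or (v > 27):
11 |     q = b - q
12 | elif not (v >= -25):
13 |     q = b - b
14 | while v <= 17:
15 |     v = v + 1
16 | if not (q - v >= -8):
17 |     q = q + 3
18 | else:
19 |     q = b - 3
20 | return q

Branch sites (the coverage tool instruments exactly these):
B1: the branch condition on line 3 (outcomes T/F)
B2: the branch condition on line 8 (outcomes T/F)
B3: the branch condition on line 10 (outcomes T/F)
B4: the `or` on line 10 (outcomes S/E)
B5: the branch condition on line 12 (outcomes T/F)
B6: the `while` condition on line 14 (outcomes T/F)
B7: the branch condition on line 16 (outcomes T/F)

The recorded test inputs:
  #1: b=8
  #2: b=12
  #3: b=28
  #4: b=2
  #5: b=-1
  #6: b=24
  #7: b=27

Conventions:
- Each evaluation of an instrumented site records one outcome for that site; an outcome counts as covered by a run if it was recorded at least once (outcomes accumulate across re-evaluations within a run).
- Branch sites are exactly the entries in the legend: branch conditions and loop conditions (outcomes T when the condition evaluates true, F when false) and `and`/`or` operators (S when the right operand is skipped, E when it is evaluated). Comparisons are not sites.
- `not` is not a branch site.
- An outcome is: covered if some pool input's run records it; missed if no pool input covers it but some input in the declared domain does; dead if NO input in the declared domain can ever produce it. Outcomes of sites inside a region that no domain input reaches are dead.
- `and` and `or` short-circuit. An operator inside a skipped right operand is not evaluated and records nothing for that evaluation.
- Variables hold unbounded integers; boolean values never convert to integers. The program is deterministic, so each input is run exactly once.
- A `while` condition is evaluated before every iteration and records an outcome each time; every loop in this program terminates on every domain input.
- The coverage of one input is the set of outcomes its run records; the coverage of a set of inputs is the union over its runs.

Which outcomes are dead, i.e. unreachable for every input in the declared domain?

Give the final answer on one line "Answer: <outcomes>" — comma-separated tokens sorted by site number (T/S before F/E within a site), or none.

exhaustive pass over the 37-input domain:
  B3=T: zero occurrences over every domain input -> dead
  B4=S: zero occurrences over every domain input -> dead
  B5=T: zero occurrences over every domain input -> dead
  reachable outcomes have witnesses, e.g. B1=T (e.g. b=-3), B1=F (e.g. b=26), B2=T (e.g. b=-3), B2=F (e.g. b=24)

Answer: B3=T, B4=S, B5=T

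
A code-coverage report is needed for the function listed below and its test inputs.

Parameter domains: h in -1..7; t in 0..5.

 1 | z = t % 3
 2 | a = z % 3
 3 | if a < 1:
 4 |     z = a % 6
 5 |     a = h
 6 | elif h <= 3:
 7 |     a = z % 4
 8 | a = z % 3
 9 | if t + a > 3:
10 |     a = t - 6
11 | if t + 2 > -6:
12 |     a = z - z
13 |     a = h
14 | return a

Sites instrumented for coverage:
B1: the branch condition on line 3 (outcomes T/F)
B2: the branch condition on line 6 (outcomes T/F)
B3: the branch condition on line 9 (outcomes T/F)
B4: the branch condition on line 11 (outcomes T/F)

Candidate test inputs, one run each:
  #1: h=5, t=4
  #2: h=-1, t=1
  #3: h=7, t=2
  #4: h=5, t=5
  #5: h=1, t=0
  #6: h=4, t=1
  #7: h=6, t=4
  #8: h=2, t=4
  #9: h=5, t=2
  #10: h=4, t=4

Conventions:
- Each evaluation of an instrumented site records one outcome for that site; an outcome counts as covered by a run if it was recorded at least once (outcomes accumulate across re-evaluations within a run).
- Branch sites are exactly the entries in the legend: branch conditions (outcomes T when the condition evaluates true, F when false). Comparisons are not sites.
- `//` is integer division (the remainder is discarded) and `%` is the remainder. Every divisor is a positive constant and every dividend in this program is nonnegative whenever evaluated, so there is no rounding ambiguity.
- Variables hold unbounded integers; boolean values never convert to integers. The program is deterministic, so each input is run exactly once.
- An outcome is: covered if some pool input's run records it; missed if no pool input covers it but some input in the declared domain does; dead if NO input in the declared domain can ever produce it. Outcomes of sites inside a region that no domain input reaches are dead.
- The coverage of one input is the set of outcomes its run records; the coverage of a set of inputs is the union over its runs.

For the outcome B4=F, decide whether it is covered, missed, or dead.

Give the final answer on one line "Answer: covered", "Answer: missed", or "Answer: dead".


no pool input records B4=F
checking all 54 inputs in the declared domain: B4=F is never recorded -> dead
Answer: dead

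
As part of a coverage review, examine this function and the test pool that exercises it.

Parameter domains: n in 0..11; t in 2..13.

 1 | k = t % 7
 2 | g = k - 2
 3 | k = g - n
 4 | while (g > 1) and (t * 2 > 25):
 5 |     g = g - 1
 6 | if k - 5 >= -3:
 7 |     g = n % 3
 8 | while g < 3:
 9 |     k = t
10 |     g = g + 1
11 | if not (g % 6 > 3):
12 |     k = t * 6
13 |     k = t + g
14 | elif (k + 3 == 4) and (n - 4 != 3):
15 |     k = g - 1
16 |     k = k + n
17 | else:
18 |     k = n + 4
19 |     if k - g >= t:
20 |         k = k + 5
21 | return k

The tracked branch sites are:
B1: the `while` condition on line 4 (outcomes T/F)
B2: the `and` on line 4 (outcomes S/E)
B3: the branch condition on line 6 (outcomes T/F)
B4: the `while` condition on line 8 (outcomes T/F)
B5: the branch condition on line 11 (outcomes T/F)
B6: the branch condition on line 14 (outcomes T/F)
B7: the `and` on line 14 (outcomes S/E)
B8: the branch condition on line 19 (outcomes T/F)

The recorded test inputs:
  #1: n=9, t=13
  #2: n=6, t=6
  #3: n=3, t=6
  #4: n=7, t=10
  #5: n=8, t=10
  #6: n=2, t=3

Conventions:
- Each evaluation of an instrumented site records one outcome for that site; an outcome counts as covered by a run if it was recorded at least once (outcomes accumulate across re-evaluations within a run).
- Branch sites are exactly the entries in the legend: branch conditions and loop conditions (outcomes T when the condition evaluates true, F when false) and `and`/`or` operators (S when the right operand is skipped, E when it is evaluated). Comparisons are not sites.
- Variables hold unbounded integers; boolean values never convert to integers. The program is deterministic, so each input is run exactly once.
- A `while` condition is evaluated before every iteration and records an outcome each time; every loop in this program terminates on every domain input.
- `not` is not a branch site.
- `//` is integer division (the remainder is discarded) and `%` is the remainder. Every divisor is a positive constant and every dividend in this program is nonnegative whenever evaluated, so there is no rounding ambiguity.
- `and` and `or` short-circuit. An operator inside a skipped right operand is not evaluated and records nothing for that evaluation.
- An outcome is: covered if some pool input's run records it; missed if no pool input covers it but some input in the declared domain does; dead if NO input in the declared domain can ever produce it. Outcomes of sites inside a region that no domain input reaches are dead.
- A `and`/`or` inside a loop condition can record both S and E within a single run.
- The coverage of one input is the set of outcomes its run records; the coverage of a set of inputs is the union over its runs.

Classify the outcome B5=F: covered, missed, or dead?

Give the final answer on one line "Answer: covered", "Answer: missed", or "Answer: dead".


B5=F is recorded by pool input(s) 2, 3 -> covered
Answer: covered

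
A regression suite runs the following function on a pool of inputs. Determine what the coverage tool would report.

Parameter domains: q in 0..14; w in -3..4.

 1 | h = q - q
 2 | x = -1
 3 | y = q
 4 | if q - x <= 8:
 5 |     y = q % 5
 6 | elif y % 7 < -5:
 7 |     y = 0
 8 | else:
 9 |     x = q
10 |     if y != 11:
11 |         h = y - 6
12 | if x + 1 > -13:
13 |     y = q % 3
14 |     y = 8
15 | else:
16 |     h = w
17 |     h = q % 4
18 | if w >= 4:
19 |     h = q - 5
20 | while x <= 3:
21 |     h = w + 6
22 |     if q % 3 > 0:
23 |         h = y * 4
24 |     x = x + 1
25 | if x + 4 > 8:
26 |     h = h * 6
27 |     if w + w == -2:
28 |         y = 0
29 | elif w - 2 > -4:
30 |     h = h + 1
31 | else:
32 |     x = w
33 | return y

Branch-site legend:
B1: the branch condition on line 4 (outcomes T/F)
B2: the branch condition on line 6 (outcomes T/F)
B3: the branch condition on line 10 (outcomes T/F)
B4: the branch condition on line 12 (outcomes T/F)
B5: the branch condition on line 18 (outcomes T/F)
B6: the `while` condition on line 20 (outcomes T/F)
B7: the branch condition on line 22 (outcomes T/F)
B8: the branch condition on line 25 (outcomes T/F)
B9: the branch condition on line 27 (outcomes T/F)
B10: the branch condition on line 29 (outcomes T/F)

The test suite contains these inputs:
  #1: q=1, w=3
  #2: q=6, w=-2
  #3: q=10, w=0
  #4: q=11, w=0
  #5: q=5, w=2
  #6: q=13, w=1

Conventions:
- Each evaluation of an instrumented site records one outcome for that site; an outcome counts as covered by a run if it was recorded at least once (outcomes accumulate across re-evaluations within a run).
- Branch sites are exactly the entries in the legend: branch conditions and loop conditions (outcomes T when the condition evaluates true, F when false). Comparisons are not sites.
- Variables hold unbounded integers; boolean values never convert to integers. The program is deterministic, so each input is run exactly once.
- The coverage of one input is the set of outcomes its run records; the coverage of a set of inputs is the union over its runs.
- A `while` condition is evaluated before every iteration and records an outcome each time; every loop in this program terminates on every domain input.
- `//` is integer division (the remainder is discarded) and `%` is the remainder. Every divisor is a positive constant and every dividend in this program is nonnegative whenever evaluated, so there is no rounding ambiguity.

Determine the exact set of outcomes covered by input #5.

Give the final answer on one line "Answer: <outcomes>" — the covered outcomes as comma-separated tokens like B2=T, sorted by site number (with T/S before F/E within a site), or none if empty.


Event log for input #5 (q=5, w=2):
  B1->T, B4->T, B5->F, B6->T, B7->T, B6->T, B7->T, B6->T, B7->T, B6->T
  B7->T, B6->T, B7->T, B6->F, B8->F, B10->T
deduplicating events, the covered set is: B1=T, B4=T, B5=F, B6=T, B6=F, B7=T, B8=F, B10=T
Answer: B1=T, B4=T, B5=F, B6=T, B6=F, B7=T, B8=F, B10=T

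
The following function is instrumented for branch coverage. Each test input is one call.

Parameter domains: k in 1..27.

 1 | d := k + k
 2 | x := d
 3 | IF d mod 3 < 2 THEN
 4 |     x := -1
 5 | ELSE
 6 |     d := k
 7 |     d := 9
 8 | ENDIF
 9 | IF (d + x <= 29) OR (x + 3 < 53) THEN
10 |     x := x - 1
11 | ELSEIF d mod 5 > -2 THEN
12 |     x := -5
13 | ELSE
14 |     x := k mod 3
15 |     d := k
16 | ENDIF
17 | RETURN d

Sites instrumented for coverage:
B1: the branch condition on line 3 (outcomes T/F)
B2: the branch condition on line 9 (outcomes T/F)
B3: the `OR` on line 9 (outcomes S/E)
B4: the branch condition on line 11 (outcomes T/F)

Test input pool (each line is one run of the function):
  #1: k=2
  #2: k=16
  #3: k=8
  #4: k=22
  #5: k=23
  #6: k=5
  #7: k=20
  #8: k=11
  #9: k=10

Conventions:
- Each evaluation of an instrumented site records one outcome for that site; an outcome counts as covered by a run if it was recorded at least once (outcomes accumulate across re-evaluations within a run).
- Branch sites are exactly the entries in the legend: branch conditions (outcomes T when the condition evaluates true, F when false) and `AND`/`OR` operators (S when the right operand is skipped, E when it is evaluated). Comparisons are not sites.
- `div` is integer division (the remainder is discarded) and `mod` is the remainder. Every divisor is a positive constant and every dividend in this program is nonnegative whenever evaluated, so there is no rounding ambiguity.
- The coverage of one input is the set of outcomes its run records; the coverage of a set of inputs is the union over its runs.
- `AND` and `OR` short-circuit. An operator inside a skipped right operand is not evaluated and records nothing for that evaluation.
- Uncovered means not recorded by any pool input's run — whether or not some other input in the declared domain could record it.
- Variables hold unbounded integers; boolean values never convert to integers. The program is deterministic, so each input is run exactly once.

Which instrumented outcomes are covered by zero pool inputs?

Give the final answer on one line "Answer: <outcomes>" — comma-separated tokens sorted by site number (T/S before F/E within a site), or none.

input #1 (k=2): events B1->T, B3->S, B2->T; covers B1=T, B2=T, B3=S
input #2 (k=16): events B1->F, B3->E, B2->T; covers B1=F, B2=T, B3=E
input #3 (k=8): events B1->T, B3->S, B2->T; covers B1=T, B2=T, B3=S
input #4 (k=22): events B1->F, B3->E, B2->T; covers B1=F, B2=T, B3=E
input #5 (k=23): events B1->T, B3->E, B2->T; covers B1=T, B2=T, B3=E
input #6 (k=5): events B1->T, B3->S, B2->T; covers B1=T, B2=T, B3=S
input #7 (k=20): events B1->T, B3->E, B2->T; covers B1=T, B2=T, B3=E
input #8 (k=11): events B1->T, B3->S, B2->T; covers B1=T, B2=T, B3=S
input #9 (k=10): events B1->F, B3->S, B2->T; covers B1=F, B2=T, B3=S
union over the pool: B1=T, B1=F, B2=T, B3=S, B3=E
uncovered (3 of 8): B2=F, B4=T, B4=F

Answer: B2=F, B4=T, B4=F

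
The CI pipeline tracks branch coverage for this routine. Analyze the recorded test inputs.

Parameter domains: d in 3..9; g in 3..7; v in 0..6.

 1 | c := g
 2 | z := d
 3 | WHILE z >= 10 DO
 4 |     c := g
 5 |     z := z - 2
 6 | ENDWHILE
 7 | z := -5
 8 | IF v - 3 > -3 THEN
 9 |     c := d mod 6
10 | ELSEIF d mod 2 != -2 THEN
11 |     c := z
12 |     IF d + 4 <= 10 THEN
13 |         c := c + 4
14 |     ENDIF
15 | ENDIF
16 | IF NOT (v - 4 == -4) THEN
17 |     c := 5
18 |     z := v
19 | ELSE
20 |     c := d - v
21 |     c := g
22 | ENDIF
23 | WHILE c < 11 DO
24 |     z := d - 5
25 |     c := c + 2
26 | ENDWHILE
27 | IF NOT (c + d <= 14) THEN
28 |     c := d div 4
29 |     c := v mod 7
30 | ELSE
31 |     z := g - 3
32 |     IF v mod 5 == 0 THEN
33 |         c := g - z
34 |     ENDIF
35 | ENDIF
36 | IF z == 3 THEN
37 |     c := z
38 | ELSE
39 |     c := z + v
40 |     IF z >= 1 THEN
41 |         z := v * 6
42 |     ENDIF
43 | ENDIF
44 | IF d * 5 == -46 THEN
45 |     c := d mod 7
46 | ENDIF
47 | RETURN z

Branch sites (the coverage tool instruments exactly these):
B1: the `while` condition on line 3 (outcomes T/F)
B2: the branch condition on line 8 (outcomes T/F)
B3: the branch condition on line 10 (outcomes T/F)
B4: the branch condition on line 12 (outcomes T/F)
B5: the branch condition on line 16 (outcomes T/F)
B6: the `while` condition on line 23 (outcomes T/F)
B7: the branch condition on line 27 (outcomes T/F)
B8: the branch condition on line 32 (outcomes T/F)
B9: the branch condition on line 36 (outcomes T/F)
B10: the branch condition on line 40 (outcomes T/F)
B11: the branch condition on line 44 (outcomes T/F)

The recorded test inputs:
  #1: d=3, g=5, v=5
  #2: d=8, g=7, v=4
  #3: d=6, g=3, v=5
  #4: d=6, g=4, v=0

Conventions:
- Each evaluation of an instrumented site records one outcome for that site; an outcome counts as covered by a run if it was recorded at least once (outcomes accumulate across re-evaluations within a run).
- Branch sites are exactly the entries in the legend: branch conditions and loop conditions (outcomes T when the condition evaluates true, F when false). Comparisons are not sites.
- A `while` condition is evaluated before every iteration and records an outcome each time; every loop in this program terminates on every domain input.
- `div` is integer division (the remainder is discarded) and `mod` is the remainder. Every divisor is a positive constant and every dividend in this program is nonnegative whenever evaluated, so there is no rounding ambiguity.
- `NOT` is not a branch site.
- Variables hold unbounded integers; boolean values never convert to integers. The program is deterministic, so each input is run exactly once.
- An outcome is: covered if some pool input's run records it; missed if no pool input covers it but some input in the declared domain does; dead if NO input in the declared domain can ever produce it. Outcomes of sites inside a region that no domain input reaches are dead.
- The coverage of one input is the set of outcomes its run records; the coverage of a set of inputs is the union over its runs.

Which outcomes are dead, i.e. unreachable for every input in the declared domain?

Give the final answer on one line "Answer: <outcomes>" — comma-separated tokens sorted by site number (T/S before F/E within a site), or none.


running all 245 domain inputs and tallying outcomes:
  B1=T: zero occurrences over every domain input -> dead
  B3=F: zero occurrences over every domain input -> dead
  B11=T: zero occurrences over every domain input -> dead
  reachable outcomes have witnesses, e.g. B1=F (e.g. d=3, g=3, v=0), B2=T (e.g. d=3, g=3, v=1), B2=F (e.g. d=3, g=3, v=0), B3=T (e.g. d=3, g=3, v=0)
Answer: B1=T, B3=F, B11=T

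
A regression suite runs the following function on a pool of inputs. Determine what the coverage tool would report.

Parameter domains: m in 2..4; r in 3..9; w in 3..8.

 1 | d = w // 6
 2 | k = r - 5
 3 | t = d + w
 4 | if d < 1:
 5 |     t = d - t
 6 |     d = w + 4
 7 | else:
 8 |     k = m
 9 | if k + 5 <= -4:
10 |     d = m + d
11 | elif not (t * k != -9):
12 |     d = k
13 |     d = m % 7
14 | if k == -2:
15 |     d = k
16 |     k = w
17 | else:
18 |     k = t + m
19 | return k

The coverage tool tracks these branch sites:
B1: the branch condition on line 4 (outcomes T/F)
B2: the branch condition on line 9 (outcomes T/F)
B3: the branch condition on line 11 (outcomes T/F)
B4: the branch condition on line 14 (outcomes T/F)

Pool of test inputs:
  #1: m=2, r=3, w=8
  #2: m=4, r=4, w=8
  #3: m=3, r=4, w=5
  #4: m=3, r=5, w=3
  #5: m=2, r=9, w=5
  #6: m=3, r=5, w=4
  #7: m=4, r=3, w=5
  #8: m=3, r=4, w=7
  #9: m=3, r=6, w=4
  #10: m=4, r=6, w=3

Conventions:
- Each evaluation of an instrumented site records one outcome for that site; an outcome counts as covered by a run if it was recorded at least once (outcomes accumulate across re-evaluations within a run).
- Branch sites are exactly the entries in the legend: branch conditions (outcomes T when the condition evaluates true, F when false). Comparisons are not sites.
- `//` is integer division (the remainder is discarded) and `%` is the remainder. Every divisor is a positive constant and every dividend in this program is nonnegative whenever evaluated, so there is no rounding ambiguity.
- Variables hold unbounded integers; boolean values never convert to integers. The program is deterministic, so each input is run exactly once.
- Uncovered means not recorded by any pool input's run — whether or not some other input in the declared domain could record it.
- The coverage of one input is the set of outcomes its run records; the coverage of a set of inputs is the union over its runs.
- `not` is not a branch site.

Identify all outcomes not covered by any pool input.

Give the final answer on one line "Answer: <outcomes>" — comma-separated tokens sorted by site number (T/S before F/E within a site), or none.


input #1, m=2, r=3, w=8: events B1->F, B2->F, B3->F, B4->F; outcomes B1=F, B2=F, B3=F, B4=F
input #2, m=4, r=4, w=8: events B1->F, B2->F, B3->F, B4->F; outcomes B1=F, B2=F, B3=F, B4=F
input #3, m=3, r=4, w=5: events B1->T, B2->F, B3->F, B4->F; outcomes B1=T, B2=F, B3=F, B4=F
input #4, m=3, r=5, w=3: events B1->T, B2->F, B3->F, B4->F; outcomes B1=T, B2=F, B3=F, B4=F
input #5, m=2, r=9, w=5: events B1->T, B2->F, B3->F, B4->F; outcomes B1=T, B2=F, B3=F, B4=F
input #6, m=3, r=5, w=4: events B1->T, B2->F, B3->F, B4->F; outcomes B1=T, B2=F, B3=F, B4=F
input #7, m=4, r=3, w=5: events B1->T, B2->F, B3->F, B4->T; outcomes B1=T, B2=F, B3=F, B4=T
input #8, m=3, r=4, w=7: events B1->F, B2->F, B3->F, B4->F; outcomes B1=F, B2=F, B3=F, B4=F
input #9, m=3, r=6, w=4: events B1->T, B2->F, B3->F, B4->F; outcomes B1=T, B2=F, B3=F, B4=F
input #10, m=4, r=6, w=3: events B1->T, B2->F, B3->F, B4->F; outcomes B1=T, B2=F, B3=F, B4=F
union over the pool: B1=T, B1=F, B2=F, B3=F, B4=T, B4=F
uncovered (2 of 8): B2=T, B3=T
Answer: B2=T, B3=T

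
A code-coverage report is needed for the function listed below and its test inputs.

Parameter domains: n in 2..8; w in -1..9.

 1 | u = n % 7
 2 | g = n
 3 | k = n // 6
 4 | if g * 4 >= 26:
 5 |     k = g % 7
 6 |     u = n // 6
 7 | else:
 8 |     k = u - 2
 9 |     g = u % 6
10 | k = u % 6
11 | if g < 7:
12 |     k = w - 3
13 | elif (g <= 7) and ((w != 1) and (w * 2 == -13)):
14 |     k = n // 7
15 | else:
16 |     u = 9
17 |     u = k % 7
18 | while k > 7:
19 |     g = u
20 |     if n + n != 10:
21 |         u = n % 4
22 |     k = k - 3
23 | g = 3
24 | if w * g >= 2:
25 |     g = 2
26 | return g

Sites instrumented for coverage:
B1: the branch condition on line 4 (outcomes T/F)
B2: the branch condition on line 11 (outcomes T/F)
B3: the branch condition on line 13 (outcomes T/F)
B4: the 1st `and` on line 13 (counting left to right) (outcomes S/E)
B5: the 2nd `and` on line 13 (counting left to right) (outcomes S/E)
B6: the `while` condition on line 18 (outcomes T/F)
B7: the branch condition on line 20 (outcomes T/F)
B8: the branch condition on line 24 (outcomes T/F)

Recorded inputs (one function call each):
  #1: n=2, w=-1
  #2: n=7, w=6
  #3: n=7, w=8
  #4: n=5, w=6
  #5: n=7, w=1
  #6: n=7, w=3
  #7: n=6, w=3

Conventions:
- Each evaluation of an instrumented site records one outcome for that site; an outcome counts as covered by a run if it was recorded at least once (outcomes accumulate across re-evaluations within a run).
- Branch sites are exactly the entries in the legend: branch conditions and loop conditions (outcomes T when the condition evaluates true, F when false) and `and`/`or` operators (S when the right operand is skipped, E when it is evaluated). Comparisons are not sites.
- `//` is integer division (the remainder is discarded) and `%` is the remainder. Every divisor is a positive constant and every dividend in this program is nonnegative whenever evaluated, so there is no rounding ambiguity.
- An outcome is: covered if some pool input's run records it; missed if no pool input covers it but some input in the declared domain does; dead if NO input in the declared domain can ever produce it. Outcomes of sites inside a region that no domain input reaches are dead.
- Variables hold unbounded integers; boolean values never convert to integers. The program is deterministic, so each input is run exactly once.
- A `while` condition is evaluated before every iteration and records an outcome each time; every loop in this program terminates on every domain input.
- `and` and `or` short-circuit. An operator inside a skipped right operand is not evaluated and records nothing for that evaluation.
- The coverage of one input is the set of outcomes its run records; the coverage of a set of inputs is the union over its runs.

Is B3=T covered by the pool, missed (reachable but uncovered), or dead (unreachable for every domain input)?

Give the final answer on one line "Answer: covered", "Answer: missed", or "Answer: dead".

no pool input records B3=T
checking all 77 inputs in the declared domain: B3=T is never recorded -> dead

Answer: dead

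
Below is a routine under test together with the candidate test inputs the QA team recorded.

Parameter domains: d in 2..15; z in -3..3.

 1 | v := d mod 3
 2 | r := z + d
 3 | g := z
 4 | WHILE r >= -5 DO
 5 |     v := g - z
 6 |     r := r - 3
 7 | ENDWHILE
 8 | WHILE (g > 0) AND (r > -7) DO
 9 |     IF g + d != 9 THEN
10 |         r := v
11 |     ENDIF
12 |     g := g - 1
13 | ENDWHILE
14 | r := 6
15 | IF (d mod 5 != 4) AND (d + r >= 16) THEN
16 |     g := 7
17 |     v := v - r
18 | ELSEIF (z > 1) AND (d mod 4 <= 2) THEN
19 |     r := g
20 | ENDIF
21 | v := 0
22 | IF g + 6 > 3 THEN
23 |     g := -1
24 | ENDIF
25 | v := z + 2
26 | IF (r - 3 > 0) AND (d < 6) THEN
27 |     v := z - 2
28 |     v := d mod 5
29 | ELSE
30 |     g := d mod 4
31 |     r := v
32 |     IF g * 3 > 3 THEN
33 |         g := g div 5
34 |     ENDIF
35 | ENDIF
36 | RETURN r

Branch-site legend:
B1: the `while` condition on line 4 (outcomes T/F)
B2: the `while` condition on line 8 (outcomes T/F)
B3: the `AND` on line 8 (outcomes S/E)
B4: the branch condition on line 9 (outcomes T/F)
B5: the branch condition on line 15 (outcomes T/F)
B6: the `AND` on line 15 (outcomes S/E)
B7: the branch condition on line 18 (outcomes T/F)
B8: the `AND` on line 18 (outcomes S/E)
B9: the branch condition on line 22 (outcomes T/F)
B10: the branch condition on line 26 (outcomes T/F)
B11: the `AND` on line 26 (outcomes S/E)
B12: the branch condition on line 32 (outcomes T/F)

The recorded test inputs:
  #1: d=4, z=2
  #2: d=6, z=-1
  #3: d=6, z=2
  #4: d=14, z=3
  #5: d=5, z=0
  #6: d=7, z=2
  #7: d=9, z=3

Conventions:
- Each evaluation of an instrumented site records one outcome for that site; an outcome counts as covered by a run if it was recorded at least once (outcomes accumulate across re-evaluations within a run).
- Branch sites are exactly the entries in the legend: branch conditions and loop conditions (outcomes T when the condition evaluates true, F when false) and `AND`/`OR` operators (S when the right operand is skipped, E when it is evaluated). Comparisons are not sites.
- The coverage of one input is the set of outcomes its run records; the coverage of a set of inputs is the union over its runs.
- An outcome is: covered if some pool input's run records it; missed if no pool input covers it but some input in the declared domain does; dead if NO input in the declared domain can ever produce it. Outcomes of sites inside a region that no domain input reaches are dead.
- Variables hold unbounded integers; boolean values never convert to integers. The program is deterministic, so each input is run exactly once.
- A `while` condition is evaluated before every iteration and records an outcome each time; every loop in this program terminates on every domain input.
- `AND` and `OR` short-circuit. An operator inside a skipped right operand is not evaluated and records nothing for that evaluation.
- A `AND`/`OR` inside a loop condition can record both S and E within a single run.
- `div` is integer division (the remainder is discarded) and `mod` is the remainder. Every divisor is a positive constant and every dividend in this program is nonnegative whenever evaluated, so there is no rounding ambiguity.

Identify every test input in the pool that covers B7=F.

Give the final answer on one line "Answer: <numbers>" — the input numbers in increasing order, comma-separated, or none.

input #1 (d=4, z=2): does not record B7=F
input #2 (d=6, z=-1): records B7=F
input #3 (d=6, z=2): does not record B7=F
input #4 (d=14, z=3): does not record B7=F
input #5 (d=5, z=0): records B7=F
input #6 (d=7, z=2): records B7=F
input #7 (d=9, z=3): does not record B7=F

Answer: 2, 5, 6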